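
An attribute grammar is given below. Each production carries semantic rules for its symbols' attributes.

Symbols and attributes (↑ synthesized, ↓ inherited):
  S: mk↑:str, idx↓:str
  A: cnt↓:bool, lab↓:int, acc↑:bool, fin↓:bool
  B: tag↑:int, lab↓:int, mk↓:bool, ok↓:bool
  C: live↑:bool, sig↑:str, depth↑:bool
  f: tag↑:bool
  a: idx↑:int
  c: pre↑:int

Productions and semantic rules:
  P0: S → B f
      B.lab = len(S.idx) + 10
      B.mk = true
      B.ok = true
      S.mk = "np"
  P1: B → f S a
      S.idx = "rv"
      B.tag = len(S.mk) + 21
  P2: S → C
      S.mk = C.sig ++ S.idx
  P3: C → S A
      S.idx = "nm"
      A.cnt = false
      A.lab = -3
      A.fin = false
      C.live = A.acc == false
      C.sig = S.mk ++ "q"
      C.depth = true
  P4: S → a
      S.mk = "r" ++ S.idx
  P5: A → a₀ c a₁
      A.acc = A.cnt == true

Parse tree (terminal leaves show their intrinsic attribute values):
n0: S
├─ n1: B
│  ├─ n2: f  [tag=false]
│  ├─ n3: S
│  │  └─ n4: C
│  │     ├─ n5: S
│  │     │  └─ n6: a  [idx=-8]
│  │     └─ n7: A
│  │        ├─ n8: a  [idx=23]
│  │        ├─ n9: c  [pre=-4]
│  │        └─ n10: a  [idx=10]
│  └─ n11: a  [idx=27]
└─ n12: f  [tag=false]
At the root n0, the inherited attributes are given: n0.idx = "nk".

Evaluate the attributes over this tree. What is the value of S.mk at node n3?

1. n0.idx = "nk"  [given at root]
2. n1.lab = 12  [len(S.idx) + 10]
3. n1.mk = true  [true]
4. n1.ok = true  [true]
5. n2.tag = false  [terminal]
6. n3.idx = "rv"  ["rv"]
7. n5.idx = "nm"  ["nm"]
8. n6.idx = -8  [terminal]
9. n5.mk = "rnm"  ["r" ++ S.idx]
10. n7.cnt = false  [false]
11. n7.lab = -3  [-3]
12. n7.fin = false  [false]
13. n8.idx = 23  [terminal]
14. n9.pre = -4  [terminal]
15. n10.idx = 10  [terminal]
16. n7.acc = false  [A.cnt == true]
17. n4.live = true  [A.acc == false]
18. n4.sig = "rnmq"  [S.mk ++ "q"]
19. n4.depth = true  [true]
20. n3.mk = "rnmqrv"  [C.sig ++ S.idx]
21. n11.idx = 27  [terminal]
22. n1.tag = 27  [len(S.mk) + 21]
23. n12.tag = false  [terminal]
24. n0.mk = "np"  ["np"]

"rnmqrv"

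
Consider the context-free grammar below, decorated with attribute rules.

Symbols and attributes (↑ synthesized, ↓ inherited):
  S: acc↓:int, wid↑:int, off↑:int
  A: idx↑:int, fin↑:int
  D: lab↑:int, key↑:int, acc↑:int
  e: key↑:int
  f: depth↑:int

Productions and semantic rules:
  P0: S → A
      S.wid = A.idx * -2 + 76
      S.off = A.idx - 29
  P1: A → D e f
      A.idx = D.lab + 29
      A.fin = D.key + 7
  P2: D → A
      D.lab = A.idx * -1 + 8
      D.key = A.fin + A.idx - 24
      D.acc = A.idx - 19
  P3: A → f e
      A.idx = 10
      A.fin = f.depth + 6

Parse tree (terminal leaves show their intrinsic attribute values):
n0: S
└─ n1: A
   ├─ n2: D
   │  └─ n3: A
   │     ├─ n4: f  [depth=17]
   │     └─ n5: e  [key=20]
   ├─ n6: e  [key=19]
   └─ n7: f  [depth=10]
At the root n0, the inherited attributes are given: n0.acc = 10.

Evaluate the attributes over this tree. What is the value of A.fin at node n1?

16

1. n0.acc = 10  [given at root]
2. n4.depth = 17  [terminal]
3. n5.key = 20  [terminal]
4. n3.idx = 10  [10]
5. n3.fin = 23  [f.depth + 6]
6. n2.lab = -2  [A.idx * -1 + 8]
7. n2.key = 9  [A.fin + A.idx - 24]
8. n2.acc = -9  [A.idx - 19]
9. n6.key = 19  [terminal]
10. n7.depth = 10  [terminal]
11. n1.idx = 27  [D.lab + 29]
12. n1.fin = 16  [D.key + 7]
13. n0.wid = 22  [A.idx * -2 + 76]
14. n0.off = -2  [A.idx - 29]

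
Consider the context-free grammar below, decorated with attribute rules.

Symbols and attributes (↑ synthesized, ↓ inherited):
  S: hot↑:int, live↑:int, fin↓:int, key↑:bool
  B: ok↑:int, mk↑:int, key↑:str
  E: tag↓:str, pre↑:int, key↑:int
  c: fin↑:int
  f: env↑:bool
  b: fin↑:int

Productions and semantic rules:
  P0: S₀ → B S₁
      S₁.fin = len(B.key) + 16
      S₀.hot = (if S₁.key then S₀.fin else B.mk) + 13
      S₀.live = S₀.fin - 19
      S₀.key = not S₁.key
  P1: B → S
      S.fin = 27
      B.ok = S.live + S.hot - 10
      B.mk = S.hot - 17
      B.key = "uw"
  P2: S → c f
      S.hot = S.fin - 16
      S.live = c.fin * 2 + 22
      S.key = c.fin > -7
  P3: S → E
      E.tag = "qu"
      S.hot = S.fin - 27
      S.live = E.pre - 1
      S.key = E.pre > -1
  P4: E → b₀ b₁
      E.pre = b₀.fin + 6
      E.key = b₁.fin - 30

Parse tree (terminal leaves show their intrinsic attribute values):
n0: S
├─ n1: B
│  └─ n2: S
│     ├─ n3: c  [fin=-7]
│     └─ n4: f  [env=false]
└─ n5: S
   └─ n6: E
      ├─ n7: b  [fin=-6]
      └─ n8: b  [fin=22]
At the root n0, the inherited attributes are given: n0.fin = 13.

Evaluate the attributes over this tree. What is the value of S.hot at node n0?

1. n0.fin = 13  [given at root]
2. n2.fin = 27  [27]
3. n3.fin = -7  [terminal]
4. n4.env = false  [terminal]
5. n2.hot = 11  [S.fin - 16]
6. n2.live = 8  [c.fin * 2 + 22]
7. n2.key = false  [c.fin > -7]
8. n1.ok = 9  [S.live + S.hot - 10]
9. n1.mk = -6  [S.hot - 17]
10. n1.key = "uw"  ["uw"]
11. n5.fin = 18  [len(B.key) + 16]
12. n6.tag = "qu"  ["qu"]
13. n7.fin = -6  [terminal]
14. n8.fin = 22  [terminal]
15. n6.pre = 0  [b₀.fin + 6]
16. n6.key = -8  [b₁.fin - 30]
17. n5.hot = -9  [S.fin - 27]
18. n5.live = -1  [E.pre - 1]
19. n5.key = true  [E.pre > -1]
20. n0.hot = 26  [(if S₁.key then S₀.fin else B.mk) + 13]
21. n0.live = -6  [S₀.fin - 19]
22. n0.key = false  [not S₁.key]

26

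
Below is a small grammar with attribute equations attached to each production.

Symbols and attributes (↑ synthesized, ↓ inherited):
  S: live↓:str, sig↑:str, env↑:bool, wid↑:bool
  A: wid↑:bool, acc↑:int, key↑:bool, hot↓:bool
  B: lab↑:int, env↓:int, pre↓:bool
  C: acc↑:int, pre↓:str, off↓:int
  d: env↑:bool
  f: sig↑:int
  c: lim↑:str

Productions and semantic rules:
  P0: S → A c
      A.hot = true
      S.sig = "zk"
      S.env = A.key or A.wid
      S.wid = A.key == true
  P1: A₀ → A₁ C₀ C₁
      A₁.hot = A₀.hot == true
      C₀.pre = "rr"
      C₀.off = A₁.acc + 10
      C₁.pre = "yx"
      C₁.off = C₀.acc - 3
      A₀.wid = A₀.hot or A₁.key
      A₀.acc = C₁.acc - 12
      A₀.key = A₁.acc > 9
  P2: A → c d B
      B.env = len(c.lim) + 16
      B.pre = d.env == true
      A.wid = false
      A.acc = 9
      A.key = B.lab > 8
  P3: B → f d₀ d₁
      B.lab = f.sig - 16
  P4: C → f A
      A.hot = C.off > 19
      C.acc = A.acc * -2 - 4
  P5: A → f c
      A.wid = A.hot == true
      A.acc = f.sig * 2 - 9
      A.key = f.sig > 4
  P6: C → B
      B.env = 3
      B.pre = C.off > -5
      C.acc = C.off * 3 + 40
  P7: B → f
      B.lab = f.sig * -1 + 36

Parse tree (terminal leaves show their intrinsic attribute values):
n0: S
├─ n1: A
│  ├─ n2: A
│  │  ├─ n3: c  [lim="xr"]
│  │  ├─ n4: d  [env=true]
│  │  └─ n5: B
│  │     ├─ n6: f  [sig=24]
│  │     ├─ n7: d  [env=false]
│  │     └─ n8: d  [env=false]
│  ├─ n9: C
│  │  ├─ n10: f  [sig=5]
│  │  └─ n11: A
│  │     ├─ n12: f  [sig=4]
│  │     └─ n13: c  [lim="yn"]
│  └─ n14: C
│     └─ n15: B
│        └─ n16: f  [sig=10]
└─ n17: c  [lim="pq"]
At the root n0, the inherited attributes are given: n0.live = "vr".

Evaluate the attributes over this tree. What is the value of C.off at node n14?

-5

1. n0.live = "vr"  [given at root]
2. n1.hot = true  [true]
3. n2.hot = true  [A₀.hot == true]
4. n3.lim = "xr"  [terminal]
5. n4.env = true  [terminal]
6. n5.env = 18  [len(c.lim) + 16]
7. n5.pre = true  [d.env == true]
8. n6.sig = 24  [terminal]
9. n7.env = false  [terminal]
10. n8.env = false  [terminal]
11. n5.lab = 8  [f.sig - 16]
12. n2.wid = false  [false]
13. n2.acc = 9  [9]
14. n2.key = false  [B.lab > 8]
15. n9.pre = "rr"  ["rr"]
16. n9.off = 19  [A₁.acc + 10]
17. n10.sig = 5  [terminal]
18. n11.hot = false  [C.off > 19]
19. n12.sig = 4  [terminal]
20. n13.lim = "yn"  [terminal]
21. n11.wid = false  [A.hot == true]
22. n11.acc = -1  [f.sig * 2 - 9]
23. n11.key = false  [f.sig > 4]
24. n9.acc = -2  [A.acc * -2 - 4]
25. n14.pre = "yx"  ["yx"]
26. n14.off = -5  [C₀.acc - 3]
27. n15.env = 3  [3]
28. n15.pre = false  [C.off > -5]
29. n16.sig = 10  [terminal]
30. n15.lab = 26  [f.sig * -1 + 36]
31. n14.acc = 25  [C.off * 3 + 40]
32. n1.wid = true  [A₀.hot or A₁.key]
33. n1.acc = 13  [C₁.acc - 12]
34. n1.key = false  [A₁.acc > 9]
35. n17.lim = "pq"  [terminal]
36. n0.sig = "zk"  ["zk"]
37. n0.env = true  [A.key or A.wid]
38. n0.wid = false  [A.key == true]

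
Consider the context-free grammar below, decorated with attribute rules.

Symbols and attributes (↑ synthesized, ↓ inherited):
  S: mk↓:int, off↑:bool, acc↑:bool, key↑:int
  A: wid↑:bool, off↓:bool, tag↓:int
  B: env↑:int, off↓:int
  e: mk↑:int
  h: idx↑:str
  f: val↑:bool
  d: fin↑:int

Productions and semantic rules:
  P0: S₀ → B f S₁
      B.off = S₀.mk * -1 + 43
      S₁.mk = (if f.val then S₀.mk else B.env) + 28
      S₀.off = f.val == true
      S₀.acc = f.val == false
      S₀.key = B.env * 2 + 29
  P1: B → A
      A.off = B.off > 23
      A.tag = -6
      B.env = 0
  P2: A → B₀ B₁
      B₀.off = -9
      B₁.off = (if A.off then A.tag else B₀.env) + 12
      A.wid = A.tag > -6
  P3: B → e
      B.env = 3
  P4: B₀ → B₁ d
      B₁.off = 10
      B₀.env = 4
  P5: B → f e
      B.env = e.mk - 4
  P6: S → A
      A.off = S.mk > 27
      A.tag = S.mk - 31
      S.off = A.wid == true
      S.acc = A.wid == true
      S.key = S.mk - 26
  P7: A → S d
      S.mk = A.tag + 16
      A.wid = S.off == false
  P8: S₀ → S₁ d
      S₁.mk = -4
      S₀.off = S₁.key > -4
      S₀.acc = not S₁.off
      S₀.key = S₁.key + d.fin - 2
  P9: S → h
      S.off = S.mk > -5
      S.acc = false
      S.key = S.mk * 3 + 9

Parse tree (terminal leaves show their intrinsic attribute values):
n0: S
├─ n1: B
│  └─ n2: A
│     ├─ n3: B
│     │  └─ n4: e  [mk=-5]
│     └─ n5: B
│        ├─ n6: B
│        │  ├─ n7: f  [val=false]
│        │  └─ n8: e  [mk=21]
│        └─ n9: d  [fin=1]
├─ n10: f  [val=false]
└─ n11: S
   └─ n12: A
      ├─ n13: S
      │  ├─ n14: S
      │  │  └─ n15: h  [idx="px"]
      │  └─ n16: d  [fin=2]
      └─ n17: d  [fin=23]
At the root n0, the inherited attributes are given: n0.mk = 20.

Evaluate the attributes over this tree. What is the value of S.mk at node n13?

13

1. n0.mk = 20  [given at root]
2. n1.off = 23  [S₀.mk * -1 + 43]
3. n2.off = false  [B.off > 23]
4. n2.tag = -6  [-6]
5. n3.off = -9  [-9]
6. n4.mk = -5  [terminal]
7. n3.env = 3  [3]
8. n5.off = 15  [(if A.off then A.tag else B₀.env) + 12]
9. n6.off = 10  [10]
10. n7.val = false  [terminal]
11. n8.mk = 21  [terminal]
12. n6.env = 17  [e.mk - 4]
13. n9.fin = 1  [terminal]
14. n5.env = 4  [4]
15. n2.wid = false  [A.tag > -6]
16. n1.env = 0  [0]
17. n10.val = false  [terminal]
18. n11.mk = 28  [(if f.val then S₀.mk else B.env) + 28]
19. n12.off = true  [S.mk > 27]
20. n12.tag = -3  [S.mk - 31]
21. n13.mk = 13  [A.tag + 16]
22. n14.mk = -4  [-4]
23. n15.idx = "px"  [terminal]
24. n14.off = true  [S.mk > -5]
25. n14.acc = false  [false]
26. n14.key = -3  [S.mk * 3 + 9]
27. n16.fin = 2  [terminal]
28. n13.off = true  [S₁.key > -4]
29. n13.acc = false  [not S₁.off]
30. n13.key = -3  [S₁.key + d.fin - 2]
31. n17.fin = 23  [terminal]
32. n12.wid = false  [S.off == false]
33. n11.off = false  [A.wid == true]
34. n11.acc = false  [A.wid == true]
35. n11.key = 2  [S.mk - 26]
36. n0.off = false  [f.val == true]
37. n0.acc = true  [f.val == false]
38. n0.key = 29  [B.env * 2 + 29]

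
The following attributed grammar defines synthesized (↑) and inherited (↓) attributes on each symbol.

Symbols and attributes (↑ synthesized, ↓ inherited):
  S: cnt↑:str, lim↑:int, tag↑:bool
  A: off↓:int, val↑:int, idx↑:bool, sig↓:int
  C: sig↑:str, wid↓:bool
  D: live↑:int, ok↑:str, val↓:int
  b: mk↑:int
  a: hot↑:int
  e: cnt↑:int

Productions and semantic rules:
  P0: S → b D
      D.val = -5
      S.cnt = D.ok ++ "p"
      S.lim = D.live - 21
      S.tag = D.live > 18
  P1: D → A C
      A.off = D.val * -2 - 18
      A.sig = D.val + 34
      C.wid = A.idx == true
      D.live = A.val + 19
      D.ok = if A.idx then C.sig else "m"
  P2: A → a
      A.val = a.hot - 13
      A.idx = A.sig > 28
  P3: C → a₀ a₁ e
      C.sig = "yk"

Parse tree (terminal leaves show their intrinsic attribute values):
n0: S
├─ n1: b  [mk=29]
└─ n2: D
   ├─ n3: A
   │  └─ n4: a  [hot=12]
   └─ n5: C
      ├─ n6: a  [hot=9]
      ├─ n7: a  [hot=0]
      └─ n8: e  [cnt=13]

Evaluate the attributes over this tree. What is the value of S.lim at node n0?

-3

1. n1.mk = 29  [terminal]
2. n2.val = -5  [-5]
3. n3.off = -8  [D.val * -2 - 18]
4. n3.sig = 29  [D.val + 34]
5. n4.hot = 12  [terminal]
6. n3.val = -1  [a.hot - 13]
7. n3.idx = true  [A.sig > 28]
8. n5.wid = true  [A.idx == true]
9. n6.hot = 9  [terminal]
10. n7.hot = 0  [terminal]
11. n8.cnt = 13  [terminal]
12. n5.sig = "yk"  ["yk"]
13. n2.live = 18  [A.val + 19]
14. n2.ok = "yk"  [if A.idx then C.sig else "m"]
15. n0.cnt = "ykp"  [D.ok ++ "p"]
16. n0.lim = -3  [D.live - 21]
17. n0.tag = false  [D.live > 18]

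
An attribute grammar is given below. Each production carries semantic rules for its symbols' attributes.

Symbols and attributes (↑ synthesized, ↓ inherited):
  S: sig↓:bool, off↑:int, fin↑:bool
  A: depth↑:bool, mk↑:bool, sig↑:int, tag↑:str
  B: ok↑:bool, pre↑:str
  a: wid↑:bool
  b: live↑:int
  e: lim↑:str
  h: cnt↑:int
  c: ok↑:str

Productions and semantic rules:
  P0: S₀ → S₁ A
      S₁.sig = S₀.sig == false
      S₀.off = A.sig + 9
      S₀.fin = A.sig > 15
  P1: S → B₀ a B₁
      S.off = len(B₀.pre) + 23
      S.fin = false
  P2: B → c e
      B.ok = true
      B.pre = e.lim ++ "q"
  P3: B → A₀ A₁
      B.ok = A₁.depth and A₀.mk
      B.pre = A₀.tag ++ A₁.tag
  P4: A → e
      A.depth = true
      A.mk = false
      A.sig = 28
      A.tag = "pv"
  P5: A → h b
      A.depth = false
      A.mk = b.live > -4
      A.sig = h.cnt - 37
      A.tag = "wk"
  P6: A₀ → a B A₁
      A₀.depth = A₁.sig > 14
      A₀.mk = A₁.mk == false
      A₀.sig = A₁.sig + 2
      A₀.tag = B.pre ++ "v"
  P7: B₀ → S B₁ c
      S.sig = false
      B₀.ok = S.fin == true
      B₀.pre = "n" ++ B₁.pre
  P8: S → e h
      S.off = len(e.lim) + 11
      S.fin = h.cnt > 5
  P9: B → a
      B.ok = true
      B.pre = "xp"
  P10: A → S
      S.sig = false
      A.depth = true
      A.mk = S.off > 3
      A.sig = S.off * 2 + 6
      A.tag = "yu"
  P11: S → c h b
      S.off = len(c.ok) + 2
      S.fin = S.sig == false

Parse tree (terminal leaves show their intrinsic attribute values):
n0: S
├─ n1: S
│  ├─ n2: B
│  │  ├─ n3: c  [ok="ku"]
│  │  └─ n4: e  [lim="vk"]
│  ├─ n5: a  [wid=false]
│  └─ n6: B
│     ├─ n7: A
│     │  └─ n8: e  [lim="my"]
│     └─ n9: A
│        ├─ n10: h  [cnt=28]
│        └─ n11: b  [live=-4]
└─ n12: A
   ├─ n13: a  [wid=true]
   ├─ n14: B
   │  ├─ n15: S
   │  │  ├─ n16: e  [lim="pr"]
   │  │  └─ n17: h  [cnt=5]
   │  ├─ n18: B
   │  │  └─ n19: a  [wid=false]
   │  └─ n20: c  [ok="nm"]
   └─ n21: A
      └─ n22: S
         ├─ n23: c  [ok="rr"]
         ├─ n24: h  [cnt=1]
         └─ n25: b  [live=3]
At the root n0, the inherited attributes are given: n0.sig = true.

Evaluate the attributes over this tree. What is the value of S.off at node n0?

1. n0.sig = true  [given at root]
2. n1.sig = false  [S₀.sig == false]
3. n3.ok = "ku"  [terminal]
4. n4.lim = "vk"  [terminal]
5. n2.ok = true  [true]
6. n2.pre = "vkq"  [e.lim ++ "q"]
7. n5.wid = false  [terminal]
8. n8.lim = "my"  [terminal]
9. n7.depth = true  [true]
10. n7.mk = false  [false]
11. n7.sig = 28  [28]
12. n7.tag = "pv"  ["pv"]
13. n10.cnt = 28  [terminal]
14. n11.live = -4  [terminal]
15. n9.depth = false  [false]
16. n9.mk = false  [b.live > -4]
17. n9.sig = -9  [h.cnt - 37]
18. n9.tag = "wk"  ["wk"]
19. n6.ok = false  [A₁.depth and A₀.mk]
20. n6.pre = "pvwk"  [A₀.tag ++ A₁.tag]
21. n1.off = 26  [len(B₀.pre) + 23]
22. n1.fin = false  [false]
23. n13.wid = true  [terminal]
24. n15.sig = false  [false]
25. n16.lim = "pr"  [terminal]
26. n17.cnt = 5  [terminal]
27. n15.off = 13  [len(e.lim) + 11]
28. n15.fin = false  [h.cnt > 5]
29. n19.wid = false  [terminal]
30. n18.ok = true  [true]
31. n18.pre = "xp"  ["xp"]
32. n20.ok = "nm"  [terminal]
33. n14.ok = false  [S.fin == true]
34. n14.pre = "nxp"  ["n" ++ B₁.pre]
35. n22.sig = false  [false]
36. n23.ok = "rr"  [terminal]
37. n24.cnt = 1  [terminal]
38. n25.live = 3  [terminal]
39. n22.off = 4  [len(c.ok) + 2]
40. n22.fin = true  [S.sig == false]
41. n21.depth = true  [true]
42. n21.mk = true  [S.off > 3]
43. n21.sig = 14  [S.off * 2 + 6]
44. n21.tag = "yu"  ["yu"]
45. n12.depth = false  [A₁.sig > 14]
46. n12.mk = false  [A₁.mk == false]
47. n12.sig = 16  [A₁.sig + 2]
48. n12.tag = "nxpv"  [B.pre ++ "v"]
49. n0.off = 25  [A.sig + 9]
50. n0.fin = true  [A.sig > 15]

25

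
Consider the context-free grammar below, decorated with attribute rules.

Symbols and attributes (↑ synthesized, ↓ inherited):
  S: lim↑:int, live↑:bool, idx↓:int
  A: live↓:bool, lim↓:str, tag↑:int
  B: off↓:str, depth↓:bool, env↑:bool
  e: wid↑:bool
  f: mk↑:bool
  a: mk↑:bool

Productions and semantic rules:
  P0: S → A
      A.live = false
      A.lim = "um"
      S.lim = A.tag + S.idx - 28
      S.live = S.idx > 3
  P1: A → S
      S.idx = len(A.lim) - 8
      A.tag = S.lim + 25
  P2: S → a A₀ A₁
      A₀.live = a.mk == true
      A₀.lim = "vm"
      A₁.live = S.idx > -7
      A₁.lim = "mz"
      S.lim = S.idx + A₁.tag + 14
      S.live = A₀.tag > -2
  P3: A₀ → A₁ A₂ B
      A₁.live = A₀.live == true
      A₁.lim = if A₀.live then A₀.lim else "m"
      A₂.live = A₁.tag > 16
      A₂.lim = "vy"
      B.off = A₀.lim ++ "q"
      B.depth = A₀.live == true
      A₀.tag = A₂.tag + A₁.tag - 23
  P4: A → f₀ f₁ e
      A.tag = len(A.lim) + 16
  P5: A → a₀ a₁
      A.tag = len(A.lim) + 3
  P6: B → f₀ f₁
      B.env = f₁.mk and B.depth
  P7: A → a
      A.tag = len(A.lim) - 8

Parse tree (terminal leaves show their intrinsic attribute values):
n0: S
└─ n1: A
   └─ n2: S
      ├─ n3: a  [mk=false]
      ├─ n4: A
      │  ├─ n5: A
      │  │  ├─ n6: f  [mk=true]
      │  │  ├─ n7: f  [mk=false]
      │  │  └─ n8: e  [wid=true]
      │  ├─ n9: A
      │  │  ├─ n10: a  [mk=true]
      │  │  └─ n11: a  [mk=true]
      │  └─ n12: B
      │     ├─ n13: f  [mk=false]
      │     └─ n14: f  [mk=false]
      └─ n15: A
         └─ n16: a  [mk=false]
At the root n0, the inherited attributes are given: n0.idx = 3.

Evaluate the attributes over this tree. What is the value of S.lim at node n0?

1. n0.idx = 3  [given at root]
2. n1.live = false  [false]
3. n1.lim = "um"  ["um"]
4. n2.idx = -6  [len(A.lim) - 8]
5. n3.mk = false  [terminal]
6. n4.live = false  [a.mk == true]
7. n4.lim = "vm"  ["vm"]
8. n5.live = false  [A₀.live == true]
9. n5.lim = "m"  [if A₀.live then A₀.lim else "m"]
10. n6.mk = true  [terminal]
11. n7.mk = false  [terminal]
12. n8.wid = true  [terminal]
13. n5.tag = 17  [len(A.lim) + 16]
14. n9.live = true  [A₁.tag > 16]
15. n9.lim = "vy"  ["vy"]
16. n10.mk = true  [terminal]
17. n11.mk = true  [terminal]
18. n9.tag = 5  [len(A.lim) + 3]
19. n12.off = "vmq"  [A₀.lim ++ "q"]
20. n12.depth = false  [A₀.live == true]
21. n13.mk = false  [terminal]
22. n14.mk = false  [terminal]
23. n12.env = false  [f₁.mk and B.depth]
24. n4.tag = -1  [A₂.tag + A₁.tag - 23]
25. n15.live = true  [S.idx > -7]
26. n15.lim = "mz"  ["mz"]
27. n16.mk = false  [terminal]
28. n15.tag = -6  [len(A.lim) - 8]
29. n2.lim = 2  [S.idx + A₁.tag + 14]
30. n2.live = true  [A₀.tag > -2]
31. n1.tag = 27  [S.lim + 25]
32. n0.lim = 2  [A.tag + S.idx - 28]
33. n0.live = false  [S.idx > 3]

2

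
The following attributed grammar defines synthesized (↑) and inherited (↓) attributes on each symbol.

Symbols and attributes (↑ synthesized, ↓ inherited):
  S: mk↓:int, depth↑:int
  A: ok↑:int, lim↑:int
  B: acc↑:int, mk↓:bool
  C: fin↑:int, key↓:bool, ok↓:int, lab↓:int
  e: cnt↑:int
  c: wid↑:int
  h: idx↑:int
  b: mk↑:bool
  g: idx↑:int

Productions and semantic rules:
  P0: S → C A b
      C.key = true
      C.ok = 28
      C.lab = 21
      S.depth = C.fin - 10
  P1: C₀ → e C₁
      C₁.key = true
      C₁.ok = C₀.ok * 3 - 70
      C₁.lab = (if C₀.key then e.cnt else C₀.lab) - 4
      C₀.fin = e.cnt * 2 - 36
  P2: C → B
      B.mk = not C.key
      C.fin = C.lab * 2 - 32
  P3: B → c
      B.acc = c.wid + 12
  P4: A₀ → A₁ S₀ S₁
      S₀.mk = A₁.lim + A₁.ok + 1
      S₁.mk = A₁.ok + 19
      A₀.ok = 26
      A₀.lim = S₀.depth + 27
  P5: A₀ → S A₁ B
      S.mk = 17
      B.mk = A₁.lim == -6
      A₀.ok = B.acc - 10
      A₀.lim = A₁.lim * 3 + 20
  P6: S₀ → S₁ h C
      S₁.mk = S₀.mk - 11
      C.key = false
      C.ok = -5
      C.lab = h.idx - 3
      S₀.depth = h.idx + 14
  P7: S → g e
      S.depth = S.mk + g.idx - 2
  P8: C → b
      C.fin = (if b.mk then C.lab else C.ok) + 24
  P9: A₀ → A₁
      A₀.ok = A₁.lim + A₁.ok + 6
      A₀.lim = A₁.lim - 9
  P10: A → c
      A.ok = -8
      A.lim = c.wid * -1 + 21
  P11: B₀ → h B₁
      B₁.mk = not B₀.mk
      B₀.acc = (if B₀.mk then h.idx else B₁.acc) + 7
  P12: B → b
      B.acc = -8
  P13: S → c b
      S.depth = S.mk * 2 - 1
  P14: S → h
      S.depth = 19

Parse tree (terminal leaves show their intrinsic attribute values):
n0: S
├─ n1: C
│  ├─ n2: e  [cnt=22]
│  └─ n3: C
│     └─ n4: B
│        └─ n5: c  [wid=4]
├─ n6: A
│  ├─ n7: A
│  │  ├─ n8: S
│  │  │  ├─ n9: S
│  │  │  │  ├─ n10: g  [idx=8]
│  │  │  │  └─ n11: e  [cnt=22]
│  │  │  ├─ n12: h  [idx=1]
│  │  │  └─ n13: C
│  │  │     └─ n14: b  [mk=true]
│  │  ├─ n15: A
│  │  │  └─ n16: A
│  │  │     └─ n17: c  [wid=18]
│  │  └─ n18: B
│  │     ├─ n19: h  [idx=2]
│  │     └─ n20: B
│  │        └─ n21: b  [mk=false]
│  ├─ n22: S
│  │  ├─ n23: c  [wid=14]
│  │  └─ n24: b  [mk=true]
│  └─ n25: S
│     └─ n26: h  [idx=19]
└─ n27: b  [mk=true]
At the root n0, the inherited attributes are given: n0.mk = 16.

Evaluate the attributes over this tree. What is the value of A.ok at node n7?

-1

1. n0.mk = 16  [given at root]
2. n1.key = true  [true]
3. n1.ok = 28  [28]
4. n1.lab = 21  [21]
5. n2.cnt = 22  [terminal]
6. n3.key = true  [true]
7. n3.ok = 14  [C₀.ok * 3 - 70]
8. n3.lab = 18  [(if C₀.key then e.cnt else C₀.lab) - 4]
9. n4.mk = false  [not C.key]
10. n5.wid = 4  [terminal]
11. n4.acc = 16  [c.wid + 12]
12. n3.fin = 4  [C.lab * 2 - 32]
13. n1.fin = 8  [e.cnt * 2 - 36]
14. n8.mk = 17  [17]
15. n9.mk = 6  [S₀.mk - 11]
16. n10.idx = 8  [terminal]
17. n11.cnt = 22  [terminal]
18. n9.depth = 12  [S.mk + g.idx - 2]
19. n12.idx = 1  [terminal]
20. n13.key = false  [false]
21. n13.ok = -5  [-5]
22. n13.lab = -2  [h.idx - 3]
23. n14.mk = true  [terminal]
24. n13.fin = 22  [(if b.mk then C.lab else C.ok) + 24]
25. n8.depth = 15  [h.idx + 14]
26. n17.wid = 18  [terminal]
27. n16.ok = -8  [-8]
28. n16.lim = 3  [c.wid * -1 + 21]
29. n15.ok = 1  [A₁.lim + A₁.ok + 6]
30. n15.lim = -6  [A₁.lim - 9]
31. n18.mk = true  [A₁.lim == -6]
32. n19.idx = 2  [terminal]
33. n20.mk = false  [not B₀.mk]
34. n21.mk = false  [terminal]
35. n20.acc = -8  [-8]
36. n18.acc = 9  [(if B₀.mk then h.idx else B₁.acc) + 7]
37. n7.ok = -1  [B.acc - 10]
38. n7.lim = 2  [A₁.lim * 3 + 20]
39. n22.mk = 2  [A₁.lim + A₁.ok + 1]
40. n23.wid = 14  [terminal]
41. n24.mk = true  [terminal]
42. n22.depth = 3  [S.mk * 2 - 1]
43. n25.mk = 18  [A₁.ok + 19]
44. n26.idx = 19  [terminal]
45. n25.depth = 19  [19]
46. n6.ok = 26  [26]
47. n6.lim = 30  [S₀.depth + 27]
48. n27.mk = true  [terminal]
49. n0.depth = -2  [C.fin - 10]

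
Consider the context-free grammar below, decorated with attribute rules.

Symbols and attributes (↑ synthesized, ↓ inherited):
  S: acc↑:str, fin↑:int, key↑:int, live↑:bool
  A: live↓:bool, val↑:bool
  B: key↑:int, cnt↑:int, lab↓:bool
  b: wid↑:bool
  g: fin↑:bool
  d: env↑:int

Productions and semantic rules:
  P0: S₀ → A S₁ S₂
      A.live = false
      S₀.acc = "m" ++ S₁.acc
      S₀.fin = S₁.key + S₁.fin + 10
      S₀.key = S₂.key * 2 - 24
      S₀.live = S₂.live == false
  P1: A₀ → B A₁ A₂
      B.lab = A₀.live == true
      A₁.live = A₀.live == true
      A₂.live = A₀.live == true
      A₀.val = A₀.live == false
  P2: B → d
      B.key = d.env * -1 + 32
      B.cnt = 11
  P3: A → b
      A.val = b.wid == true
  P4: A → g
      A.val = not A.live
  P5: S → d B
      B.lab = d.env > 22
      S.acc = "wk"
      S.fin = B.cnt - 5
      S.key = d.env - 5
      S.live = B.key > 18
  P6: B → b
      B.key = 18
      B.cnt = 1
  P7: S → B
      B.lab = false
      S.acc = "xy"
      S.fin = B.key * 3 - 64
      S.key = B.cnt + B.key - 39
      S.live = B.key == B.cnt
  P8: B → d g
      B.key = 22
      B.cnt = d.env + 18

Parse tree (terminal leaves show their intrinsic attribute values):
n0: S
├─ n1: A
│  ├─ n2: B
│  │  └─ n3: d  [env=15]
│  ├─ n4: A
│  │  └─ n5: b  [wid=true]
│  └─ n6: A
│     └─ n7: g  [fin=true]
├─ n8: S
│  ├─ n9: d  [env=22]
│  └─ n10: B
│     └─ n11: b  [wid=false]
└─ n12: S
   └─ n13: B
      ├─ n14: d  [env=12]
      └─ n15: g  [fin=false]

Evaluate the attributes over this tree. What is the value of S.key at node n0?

2

1. n1.live = false  [false]
2. n2.lab = false  [A₀.live == true]
3. n3.env = 15  [terminal]
4. n2.key = 17  [d.env * -1 + 32]
5. n2.cnt = 11  [11]
6. n4.live = false  [A₀.live == true]
7. n5.wid = true  [terminal]
8. n4.val = true  [b.wid == true]
9. n6.live = false  [A₀.live == true]
10. n7.fin = true  [terminal]
11. n6.val = true  [not A.live]
12. n1.val = true  [A₀.live == false]
13. n9.env = 22  [terminal]
14. n10.lab = false  [d.env > 22]
15. n11.wid = false  [terminal]
16. n10.key = 18  [18]
17. n10.cnt = 1  [1]
18. n8.acc = "wk"  ["wk"]
19. n8.fin = -4  [B.cnt - 5]
20. n8.key = 17  [d.env - 5]
21. n8.live = false  [B.key > 18]
22. n13.lab = false  [false]
23. n14.env = 12  [terminal]
24. n15.fin = false  [terminal]
25. n13.key = 22  [22]
26. n13.cnt = 30  [d.env + 18]
27. n12.acc = "xy"  ["xy"]
28. n12.fin = 2  [B.key * 3 - 64]
29. n12.key = 13  [B.cnt + B.key - 39]
30. n12.live = false  [B.key == B.cnt]
31. n0.acc = "mwk"  ["m" ++ S₁.acc]
32. n0.fin = 23  [S₁.key + S₁.fin + 10]
33. n0.key = 2  [S₂.key * 2 - 24]
34. n0.live = true  [S₂.live == false]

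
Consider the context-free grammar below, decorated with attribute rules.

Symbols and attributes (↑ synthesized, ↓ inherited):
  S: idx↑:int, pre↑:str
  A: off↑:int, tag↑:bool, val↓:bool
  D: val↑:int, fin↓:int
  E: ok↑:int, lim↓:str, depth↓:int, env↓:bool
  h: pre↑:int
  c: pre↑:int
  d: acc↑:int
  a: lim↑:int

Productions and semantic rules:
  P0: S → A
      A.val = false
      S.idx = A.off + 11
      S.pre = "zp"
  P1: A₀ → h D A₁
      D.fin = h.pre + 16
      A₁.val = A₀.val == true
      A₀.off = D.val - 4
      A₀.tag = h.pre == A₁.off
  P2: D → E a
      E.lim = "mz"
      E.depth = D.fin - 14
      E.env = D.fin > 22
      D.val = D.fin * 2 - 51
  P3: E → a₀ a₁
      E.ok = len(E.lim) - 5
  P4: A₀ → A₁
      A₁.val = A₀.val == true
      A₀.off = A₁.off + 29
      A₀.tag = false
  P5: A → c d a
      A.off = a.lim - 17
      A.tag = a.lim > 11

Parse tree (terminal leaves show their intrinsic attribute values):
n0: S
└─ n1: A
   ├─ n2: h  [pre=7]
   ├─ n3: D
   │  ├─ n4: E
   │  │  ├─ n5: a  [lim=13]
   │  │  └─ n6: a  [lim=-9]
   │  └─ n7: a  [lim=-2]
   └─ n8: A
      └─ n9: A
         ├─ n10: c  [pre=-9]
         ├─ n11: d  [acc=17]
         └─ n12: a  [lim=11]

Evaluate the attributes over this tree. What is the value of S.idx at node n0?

2

1. n1.val = false  [false]
2. n2.pre = 7  [terminal]
3. n3.fin = 23  [h.pre + 16]
4. n4.lim = "mz"  ["mz"]
5. n4.depth = 9  [D.fin - 14]
6. n4.env = true  [D.fin > 22]
7. n5.lim = 13  [terminal]
8. n6.lim = -9  [terminal]
9. n4.ok = -3  [len(E.lim) - 5]
10. n7.lim = -2  [terminal]
11. n3.val = -5  [D.fin * 2 - 51]
12. n8.val = false  [A₀.val == true]
13. n9.val = false  [A₀.val == true]
14. n10.pre = -9  [terminal]
15. n11.acc = 17  [terminal]
16. n12.lim = 11  [terminal]
17. n9.off = -6  [a.lim - 17]
18. n9.tag = false  [a.lim > 11]
19. n8.off = 23  [A₁.off + 29]
20. n8.tag = false  [false]
21. n1.off = -9  [D.val - 4]
22. n1.tag = false  [h.pre == A₁.off]
23. n0.idx = 2  [A.off + 11]
24. n0.pre = "zp"  ["zp"]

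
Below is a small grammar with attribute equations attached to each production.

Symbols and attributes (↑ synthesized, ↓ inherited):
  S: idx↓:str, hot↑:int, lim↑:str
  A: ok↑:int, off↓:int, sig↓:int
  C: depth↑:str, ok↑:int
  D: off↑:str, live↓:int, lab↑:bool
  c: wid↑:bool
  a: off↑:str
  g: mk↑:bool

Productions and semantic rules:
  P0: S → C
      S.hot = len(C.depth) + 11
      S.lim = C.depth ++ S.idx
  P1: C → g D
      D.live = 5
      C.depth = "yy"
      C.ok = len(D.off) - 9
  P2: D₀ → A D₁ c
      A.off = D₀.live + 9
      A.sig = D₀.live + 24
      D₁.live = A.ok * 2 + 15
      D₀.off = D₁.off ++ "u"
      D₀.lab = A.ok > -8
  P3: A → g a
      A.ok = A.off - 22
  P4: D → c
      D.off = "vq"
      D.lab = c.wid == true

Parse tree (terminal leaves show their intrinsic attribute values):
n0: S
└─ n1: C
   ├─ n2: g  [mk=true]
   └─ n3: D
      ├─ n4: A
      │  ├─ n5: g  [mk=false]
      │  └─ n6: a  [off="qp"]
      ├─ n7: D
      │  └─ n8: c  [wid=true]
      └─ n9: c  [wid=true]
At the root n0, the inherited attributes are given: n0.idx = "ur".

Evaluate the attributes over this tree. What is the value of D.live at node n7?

1. n0.idx = "ur"  [given at root]
2. n2.mk = true  [terminal]
3. n3.live = 5  [5]
4. n4.off = 14  [D₀.live + 9]
5. n4.sig = 29  [D₀.live + 24]
6. n5.mk = false  [terminal]
7. n6.off = "qp"  [terminal]
8. n4.ok = -8  [A.off - 22]
9. n7.live = -1  [A.ok * 2 + 15]
10. n8.wid = true  [terminal]
11. n7.off = "vq"  ["vq"]
12. n7.lab = true  [c.wid == true]
13. n9.wid = true  [terminal]
14. n3.off = "vqu"  [D₁.off ++ "u"]
15. n3.lab = false  [A.ok > -8]
16. n1.depth = "yy"  ["yy"]
17. n1.ok = -6  [len(D.off) - 9]
18. n0.hot = 13  [len(C.depth) + 11]
19. n0.lim = "yyur"  [C.depth ++ S.idx]

-1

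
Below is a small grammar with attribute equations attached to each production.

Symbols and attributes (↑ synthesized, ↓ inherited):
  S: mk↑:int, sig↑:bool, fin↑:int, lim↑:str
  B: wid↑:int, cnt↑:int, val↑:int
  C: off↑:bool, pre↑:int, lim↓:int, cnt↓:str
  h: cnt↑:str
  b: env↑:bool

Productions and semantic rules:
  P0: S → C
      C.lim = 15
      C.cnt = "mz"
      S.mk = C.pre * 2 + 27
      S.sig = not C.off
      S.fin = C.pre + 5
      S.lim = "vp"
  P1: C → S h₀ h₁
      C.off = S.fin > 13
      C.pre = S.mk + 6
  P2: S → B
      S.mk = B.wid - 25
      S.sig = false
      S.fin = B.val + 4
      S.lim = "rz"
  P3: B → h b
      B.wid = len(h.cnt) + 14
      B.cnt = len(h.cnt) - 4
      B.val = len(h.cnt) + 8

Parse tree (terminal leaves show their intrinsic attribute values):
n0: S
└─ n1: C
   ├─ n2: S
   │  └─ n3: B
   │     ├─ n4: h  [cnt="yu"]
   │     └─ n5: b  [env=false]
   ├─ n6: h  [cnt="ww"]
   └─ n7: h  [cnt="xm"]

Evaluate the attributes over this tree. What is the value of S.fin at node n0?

2

1. n1.lim = 15  [15]
2. n1.cnt = "mz"  ["mz"]
3. n4.cnt = "yu"  [terminal]
4. n5.env = false  [terminal]
5. n3.wid = 16  [len(h.cnt) + 14]
6. n3.cnt = -2  [len(h.cnt) - 4]
7. n3.val = 10  [len(h.cnt) + 8]
8. n2.mk = -9  [B.wid - 25]
9. n2.sig = false  [false]
10. n2.fin = 14  [B.val + 4]
11. n2.lim = "rz"  ["rz"]
12. n6.cnt = "ww"  [terminal]
13. n7.cnt = "xm"  [terminal]
14. n1.off = true  [S.fin > 13]
15. n1.pre = -3  [S.mk + 6]
16. n0.mk = 21  [C.pre * 2 + 27]
17. n0.sig = false  [not C.off]
18. n0.fin = 2  [C.pre + 5]
19. n0.lim = "vp"  ["vp"]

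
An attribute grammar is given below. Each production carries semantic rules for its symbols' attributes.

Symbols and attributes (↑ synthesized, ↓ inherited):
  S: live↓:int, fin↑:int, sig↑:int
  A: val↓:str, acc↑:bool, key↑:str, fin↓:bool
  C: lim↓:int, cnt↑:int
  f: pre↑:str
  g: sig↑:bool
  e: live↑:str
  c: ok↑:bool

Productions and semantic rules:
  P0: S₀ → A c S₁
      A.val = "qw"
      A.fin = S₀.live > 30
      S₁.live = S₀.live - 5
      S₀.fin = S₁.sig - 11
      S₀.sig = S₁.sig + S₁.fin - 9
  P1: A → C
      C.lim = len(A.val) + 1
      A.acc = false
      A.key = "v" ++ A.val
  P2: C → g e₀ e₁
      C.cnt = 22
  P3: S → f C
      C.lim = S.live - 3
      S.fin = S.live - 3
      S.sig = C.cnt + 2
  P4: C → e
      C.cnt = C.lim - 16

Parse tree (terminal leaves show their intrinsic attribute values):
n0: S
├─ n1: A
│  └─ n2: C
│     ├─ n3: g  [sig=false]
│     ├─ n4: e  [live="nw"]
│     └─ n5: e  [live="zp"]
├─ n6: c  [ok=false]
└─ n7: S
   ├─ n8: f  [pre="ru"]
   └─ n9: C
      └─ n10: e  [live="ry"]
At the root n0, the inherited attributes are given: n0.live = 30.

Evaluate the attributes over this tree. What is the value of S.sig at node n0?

21

1. n0.live = 30  [given at root]
2. n1.val = "qw"  ["qw"]
3. n1.fin = false  [S₀.live > 30]
4. n2.lim = 3  [len(A.val) + 1]
5. n3.sig = false  [terminal]
6. n4.live = "nw"  [terminal]
7. n5.live = "zp"  [terminal]
8. n2.cnt = 22  [22]
9. n1.acc = false  [false]
10. n1.key = "vqw"  ["v" ++ A.val]
11. n6.ok = false  [terminal]
12. n7.live = 25  [S₀.live - 5]
13. n8.pre = "ru"  [terminal]
14. n9.lim = 22  [S.live - 3]
15. n10.live = "ry"  [terminal]
16. n9.cnt = 6  [C.lim - 16]
17. n7.fin = 22  [S.live - 3]
18. n7.sig = 8  [C.cnt + 2]
19. n0.fin = -3  [S₁.sig - 11]
20. n0.sig = 21  [S₁.sig + S₁.fin - 9]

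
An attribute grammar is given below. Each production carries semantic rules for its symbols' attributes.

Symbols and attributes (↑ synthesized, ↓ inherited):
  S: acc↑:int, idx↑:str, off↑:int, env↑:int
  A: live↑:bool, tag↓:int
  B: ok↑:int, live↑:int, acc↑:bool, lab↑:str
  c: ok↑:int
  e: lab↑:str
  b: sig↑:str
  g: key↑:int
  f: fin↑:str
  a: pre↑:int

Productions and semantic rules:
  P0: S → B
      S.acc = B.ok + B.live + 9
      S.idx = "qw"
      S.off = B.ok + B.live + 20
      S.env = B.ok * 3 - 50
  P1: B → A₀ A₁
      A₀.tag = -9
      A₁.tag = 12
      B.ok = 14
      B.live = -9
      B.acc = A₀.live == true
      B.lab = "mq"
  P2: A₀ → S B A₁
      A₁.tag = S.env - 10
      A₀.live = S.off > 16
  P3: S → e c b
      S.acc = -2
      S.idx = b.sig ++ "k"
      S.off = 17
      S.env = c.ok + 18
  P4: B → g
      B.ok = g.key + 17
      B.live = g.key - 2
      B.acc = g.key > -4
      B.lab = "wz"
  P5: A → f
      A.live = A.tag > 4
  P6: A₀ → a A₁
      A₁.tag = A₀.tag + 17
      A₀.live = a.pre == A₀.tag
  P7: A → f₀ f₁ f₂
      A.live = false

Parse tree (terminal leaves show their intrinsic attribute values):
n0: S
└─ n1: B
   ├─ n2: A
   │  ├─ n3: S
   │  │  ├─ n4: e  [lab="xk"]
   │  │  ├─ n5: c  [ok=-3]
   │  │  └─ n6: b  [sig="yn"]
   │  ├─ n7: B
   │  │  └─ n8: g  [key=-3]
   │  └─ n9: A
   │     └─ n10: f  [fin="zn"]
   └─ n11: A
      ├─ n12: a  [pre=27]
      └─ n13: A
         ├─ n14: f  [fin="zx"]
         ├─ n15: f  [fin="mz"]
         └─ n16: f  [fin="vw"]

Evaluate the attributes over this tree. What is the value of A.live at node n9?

true

1. n2.tag = -9  [-9]
2. n4.lab = "xk"  [terminal]
3. n5.ok = -3  [terminal]
4. n6.sig = "yn"  [terminal]
5. n3.acc = -2  [-2]
6. n3.idx = "ynk"  [b.sig ++ "k"]
7. n3.off = 17  [17]
8. n3.env = 15  [c.ok + 18]
9. n8.key = -3  [terminal]
10. n7.ok = 14  [g.key + 17]
11. n7.live = -5  [g.key - 2]
12. n7.acc = true  [g.key > -4]
13. n7.lab = "wz"  ["wz"]
14. n9.tag = 5  [S.env - 10]
15. n10.fin = "zn"  [terminal]
16. n9.live = true  [A.tag > 4]
17. n2.live = true  [S.off > 16]
18. n11.tag = 12  [12]
19. n12.pre = 27  [terminal]
20. n13.tag = 29  [A₀.tag + 17]
21. n14.fin = "zx"  [terminal]
22. n15.fin = "mz"  [terminal]
23. n16.fin = "vw"  [terminal]
24. n13.live = false  [false]
25. n11.live = false  [a.pre == A₀.tag]
26. n1.ok = 14  [14]
27. n1.live = -9  [-9]
28. n1.acc = true  [A₀.live == true]
29. n1.lab = "mq"  ["mq"]
30. n0.acc = 14  [B.ok + B.live + 9]
31. n0.idx = "qw"  ["qw"]
32. n0.off = 25  [B.ok + B.live + 20]
33. n0.env = -8  [B.ok * 3 - 50]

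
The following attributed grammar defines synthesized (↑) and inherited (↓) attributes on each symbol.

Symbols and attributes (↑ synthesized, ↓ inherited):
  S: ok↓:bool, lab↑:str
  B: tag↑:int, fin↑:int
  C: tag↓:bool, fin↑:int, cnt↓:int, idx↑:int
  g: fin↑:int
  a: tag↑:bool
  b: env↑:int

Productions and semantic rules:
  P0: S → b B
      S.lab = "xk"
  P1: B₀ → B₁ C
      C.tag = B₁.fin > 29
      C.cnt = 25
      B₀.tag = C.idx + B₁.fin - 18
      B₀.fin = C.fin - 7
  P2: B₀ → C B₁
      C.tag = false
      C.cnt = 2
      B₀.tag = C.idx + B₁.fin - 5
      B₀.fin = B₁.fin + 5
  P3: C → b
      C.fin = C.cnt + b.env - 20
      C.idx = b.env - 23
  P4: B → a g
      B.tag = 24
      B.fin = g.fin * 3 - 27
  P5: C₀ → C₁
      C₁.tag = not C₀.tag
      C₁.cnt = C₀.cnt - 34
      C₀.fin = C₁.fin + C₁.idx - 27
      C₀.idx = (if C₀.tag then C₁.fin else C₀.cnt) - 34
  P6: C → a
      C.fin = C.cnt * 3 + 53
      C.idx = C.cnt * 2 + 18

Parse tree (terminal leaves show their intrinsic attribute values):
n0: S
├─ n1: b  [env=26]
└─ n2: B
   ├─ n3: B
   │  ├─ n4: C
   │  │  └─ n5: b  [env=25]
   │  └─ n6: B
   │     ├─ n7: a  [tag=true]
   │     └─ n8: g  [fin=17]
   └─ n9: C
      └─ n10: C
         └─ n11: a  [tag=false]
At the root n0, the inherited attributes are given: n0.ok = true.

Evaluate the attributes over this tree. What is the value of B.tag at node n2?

1. n0.ok = true  [given at root]
2. n1.env = 26  [terminal]
3. n4.tag = false  [false]
4. n4.cnt = 2  [2]
5. n5.env = 25  [terminal]
6. n4.fin = 7  [C.cnt + b.env - 20]
7. n4.idx = 2  [b.env - 23]
8. n7.tag = true  [terminal]
9. n8.fin = 17  [terminal]
10. n6.tag = 24  [24]
11. n6.fin = 24  [g.fin * 3 - 27]
12. n3.tag = 21  [C.idx + B₁.fin - 5]
13. n3.fin = 29  [B₁.fin + 5]
14. n9.tag = false  [B₁.fin > 29]
15. n9.cnt = 25  [25]
16. n10.tag = true  [not C₀.tag]
17. n10.cnt = -9  [C₀.cnt - 34]
18. n11.tag = false  [terminal]
19. n10.fin = 26  [C.cnt * 3 + 53]
20. n10.idx = 0  [C.cnt * 2 + 18]
21. n9.fin = -1  [C₁.fin + C₁.idx - 27]
22. n9.idx = -9  [(if C₀.tag then C₁.fin else C₀.cnt) - 34]
23. n2.tag = 2  [C.idx + B₁.fin - 18]
24. n2.fin = -8  [C.fin - 7]
25. n0.lab = "xk"  ["xk"]

2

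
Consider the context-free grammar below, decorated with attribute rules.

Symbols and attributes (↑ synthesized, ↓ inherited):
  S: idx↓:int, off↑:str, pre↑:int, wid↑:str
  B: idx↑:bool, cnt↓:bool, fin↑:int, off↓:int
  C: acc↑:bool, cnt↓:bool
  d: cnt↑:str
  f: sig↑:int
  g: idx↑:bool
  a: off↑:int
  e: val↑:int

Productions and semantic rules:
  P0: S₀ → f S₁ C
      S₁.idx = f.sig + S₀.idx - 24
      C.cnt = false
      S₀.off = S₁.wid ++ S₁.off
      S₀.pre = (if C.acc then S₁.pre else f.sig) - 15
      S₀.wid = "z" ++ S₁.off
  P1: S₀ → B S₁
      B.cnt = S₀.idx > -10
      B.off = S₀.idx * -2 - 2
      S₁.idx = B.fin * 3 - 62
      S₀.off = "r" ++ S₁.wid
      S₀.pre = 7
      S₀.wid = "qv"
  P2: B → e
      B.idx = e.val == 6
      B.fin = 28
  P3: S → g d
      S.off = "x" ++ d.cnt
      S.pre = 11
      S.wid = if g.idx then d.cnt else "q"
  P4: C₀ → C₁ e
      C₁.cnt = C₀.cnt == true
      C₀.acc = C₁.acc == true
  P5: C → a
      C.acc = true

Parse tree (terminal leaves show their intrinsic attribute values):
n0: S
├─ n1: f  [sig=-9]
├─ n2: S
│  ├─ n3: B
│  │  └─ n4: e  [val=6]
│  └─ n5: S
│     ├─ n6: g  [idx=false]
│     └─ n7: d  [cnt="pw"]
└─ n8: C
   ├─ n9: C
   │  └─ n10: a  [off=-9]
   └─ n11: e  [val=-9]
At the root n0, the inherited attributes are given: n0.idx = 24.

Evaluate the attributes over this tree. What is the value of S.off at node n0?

1. n0.idx = 24  [given at root]
2. n1.sig = -9  [terminal]
3. n2.idx = -9  [f.sig + S₀.idx - 24]
4. n3.cnt = true  [S₀.idx > -10]
5. n3.off = 16  [S₀.idx * -2 - 2]
6. n4.val = 6  [terminal]
7. n3.idx = true  [e.val == 6]
8. n3.fin = 28  [28]
9. n5.idx = 22  [B.fin * 3 - 62]
10. n6.idx = false  [terminal]
11. n7.cnt = "pw"  [terminal]
12. n5.off = "xpw"  ["x" ++ d.cnt]
13. n5.pre = 11  [11]
14. n5.wid = "q"  [if g.idx then d.cnt else "q"]
15. n2.off = "rq"  ["r" ++ S₁.wid]
16. n2.pre = 7  [7]
17. n2.wid = "qv"  ["qv"]
18. n8.cnt = false  [false]
19. n9.cnt = false  [C₀.cnt == true]
20. n10.off = -9  [terminal]
21. n9.acc = true  [true]
22. n11.val = -9  [terminal]
23. n8.acc = true  [C₁.acc == true]
24. n0.off = "qvrq"  [S₁.wid ++ S₁.off]
25. n0.pre = -8  [(if C.acc then S₁.pre else f.sig) - 15]
26. n0.wid = "zrq"  ["z" ++ S₁.off]

"qvrq"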